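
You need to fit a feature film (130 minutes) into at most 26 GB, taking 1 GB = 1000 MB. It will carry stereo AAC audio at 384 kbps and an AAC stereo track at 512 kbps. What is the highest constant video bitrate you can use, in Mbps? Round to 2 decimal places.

25.77 Mbps

Budget: 26 GB = 208000.0 Mb.
130 min = 7800 s
Total bitrate budget: 208000.0 Mb / 7800 s = 26.667 Mbps.
Audio total: 384 + 512 = 896 kbps = 0.896 Mbps.
Video: 26.667 − 0.896 = 25.771 Mbps.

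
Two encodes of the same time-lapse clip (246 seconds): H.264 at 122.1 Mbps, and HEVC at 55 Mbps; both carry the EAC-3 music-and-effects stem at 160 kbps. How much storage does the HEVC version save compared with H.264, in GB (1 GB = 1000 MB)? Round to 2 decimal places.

2.06 GB

Audio: 160 kbps = 0.160 Mbps.
H.264: 122.260 Mbps × 246 s = 30076.0 Mb = 3.759 GB.
HEVC: 55.160 Mbps × 246 s = 13569.4 Mb = 1.696 GB.
Saving: 3.759 − 1.696 = 2.063 GB.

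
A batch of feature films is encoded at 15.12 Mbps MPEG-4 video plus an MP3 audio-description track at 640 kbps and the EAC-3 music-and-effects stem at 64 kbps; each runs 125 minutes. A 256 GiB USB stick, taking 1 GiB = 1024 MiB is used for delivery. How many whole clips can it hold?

18

125 min = 7500 s
Audio total: 640 + 64 = 704 kbps = 0.704 Mbps.
Total bitrate: 15.824 Mbps.
Per item: 15.824 Mbps × 7500 s = 118,680 Mb = 14,835 MB.
Capacity: 256 GiB = 2,199,023 Mb; 18.53 items → 18 complete.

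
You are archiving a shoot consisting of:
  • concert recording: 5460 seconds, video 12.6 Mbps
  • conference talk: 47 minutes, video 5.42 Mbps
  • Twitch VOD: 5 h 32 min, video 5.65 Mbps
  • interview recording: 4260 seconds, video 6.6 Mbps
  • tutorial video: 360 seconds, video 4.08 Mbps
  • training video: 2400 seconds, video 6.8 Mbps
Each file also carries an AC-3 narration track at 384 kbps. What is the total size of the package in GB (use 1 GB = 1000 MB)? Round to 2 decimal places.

Audio: 384 kbps = 0.384 Mbps.
concert recording: 12.984 Mbps × 5460 s = 70892.6 Mb
conference talk: 5.804 Mbps × 2820 s = 16367.3 Mb
Twitch VOD: 6.034 Mbps × 19920 s = 120197.3 Mb
interview recording: 6.984 Mbps × 4260 s = 29751.8 Mb
tutorial video: 4.464 Mbps × 360 s = 1607.0 Mb
training video: 7.184 Mbps × 2400 s = 17241.6 Mb
Total: 256057.7 Mb = 32007.2 MB.
= 32.01 GB.

32.01 GB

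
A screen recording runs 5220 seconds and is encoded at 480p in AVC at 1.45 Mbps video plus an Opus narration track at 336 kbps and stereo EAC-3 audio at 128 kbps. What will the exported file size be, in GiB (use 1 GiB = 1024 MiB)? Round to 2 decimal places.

Audio total: 336 + 128 = 464 kbps = 0.464 Mbps.
Total bitrate: 1.45 + 0.464 = 1.914 Mbps.
Stream data: 1.914 Mbps × 5220 s = 9991.1 Mb.
9,991 Mb = 1,248,885,000 bytes ÷ 1,073,741,824 = 1.163 GiB.

1.16 GiB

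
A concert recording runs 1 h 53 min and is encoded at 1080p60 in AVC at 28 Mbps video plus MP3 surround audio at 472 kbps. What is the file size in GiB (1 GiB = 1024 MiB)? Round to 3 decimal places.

22.473 GiB

1 h 53 min = 113 min = 6780 s
Audio: 472 kbps = 0.472 Mbps.
Total bitrate: 28 + 0.472 = 28.472 Mbps.
Stream data: 28.472 Mbps × 6780 s = 193040.2 Mb.
193,040 Mb = 24,130,020,000 bytes ÷ 1,073,741,824 = 22.47 GiB.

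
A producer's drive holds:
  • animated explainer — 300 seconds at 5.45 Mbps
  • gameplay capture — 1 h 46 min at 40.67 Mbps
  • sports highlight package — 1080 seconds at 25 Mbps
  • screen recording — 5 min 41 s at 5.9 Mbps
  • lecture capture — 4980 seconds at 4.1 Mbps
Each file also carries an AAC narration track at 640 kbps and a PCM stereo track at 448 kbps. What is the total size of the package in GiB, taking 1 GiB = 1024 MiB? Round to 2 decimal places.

Audio total: 640 + 448 = 1088 kbps = 1.088 Mbps.
animated explainer: 6.538 Mbps × 300 s = 1961.4 Mb
gameplay capture: 41.758 Mbps × 6360 s = 265580.9 Mb
sports highlight package: 26.088 Mbps × 1080 s = 28175.0 Mb
screen recording: 6.988 Mbps × 341 s = 2382.9 Mb
lecture capture: 5.188 Mbps × 4980 s = 25836.2 Mb
Total: 323936.5 Mb = 40492.1 MB.
= 37.71 GiB.

37.71 GiB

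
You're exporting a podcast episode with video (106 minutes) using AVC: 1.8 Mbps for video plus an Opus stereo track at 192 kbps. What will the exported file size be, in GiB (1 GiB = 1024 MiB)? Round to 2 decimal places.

106 min = 6360 s
Audio: 192 kbps = 0.192 Mbps.
Total bitrate: 1.8 + 0.192 = 1.992 Mbps.
Stream data: 1.992 Mbps × 6360 s = 12669.1 Mb.
12,669 Mb = 1,583,640,000 bytes ÷ 1,073,741,824 = 1.475 GiB.

1.47 GiB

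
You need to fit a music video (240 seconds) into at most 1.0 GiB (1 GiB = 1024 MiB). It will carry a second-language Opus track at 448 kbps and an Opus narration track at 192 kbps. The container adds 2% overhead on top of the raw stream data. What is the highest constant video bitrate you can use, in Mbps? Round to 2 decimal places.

34.45 Mbps

Budget: 1.0 GiB = 8589.9 Mb.
Stream payload after overhead: 8589.9 / 1.02 = 8421.5 Mb.
Total bitrate budget: 8421.5 Mb / 240 s = 35.090 Mbps.
Audio total: 448 + 192 = 640 kbps = 0.640 Mbps.
Video: 35.090 − 0.640 = 34.450 Mbps.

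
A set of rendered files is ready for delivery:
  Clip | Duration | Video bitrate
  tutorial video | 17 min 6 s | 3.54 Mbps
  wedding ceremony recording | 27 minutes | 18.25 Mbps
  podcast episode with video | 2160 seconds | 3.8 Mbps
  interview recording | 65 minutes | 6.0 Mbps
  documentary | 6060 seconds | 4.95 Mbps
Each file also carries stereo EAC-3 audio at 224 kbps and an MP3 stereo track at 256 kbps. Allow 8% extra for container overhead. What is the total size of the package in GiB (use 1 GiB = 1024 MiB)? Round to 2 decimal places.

Audio total: 224 + 256 = 480 kbps = 0.480 Mbps.
tutorial video: 4.020 Mbps × 1026 s × 1.08 = 4454.5 Mb
wedding ceremony recording: 18.730 Mbps × 1620 s × 1.08 = 32770.0 Mb
podcast episode with video: 4.280 Mbps × 2160 s × 1.08 = 9984.4 Mb
interview recording: 6.480 Mbps × 3900 s × 1.08 = 27293.8 Mb
documentary: 5.430 Mbps × 6060 s × 1.08 = 35538.3 Mb
Total: 110040.9 Mb = 13755.1 MB.
= 12.81 GiB.

12.81 GiB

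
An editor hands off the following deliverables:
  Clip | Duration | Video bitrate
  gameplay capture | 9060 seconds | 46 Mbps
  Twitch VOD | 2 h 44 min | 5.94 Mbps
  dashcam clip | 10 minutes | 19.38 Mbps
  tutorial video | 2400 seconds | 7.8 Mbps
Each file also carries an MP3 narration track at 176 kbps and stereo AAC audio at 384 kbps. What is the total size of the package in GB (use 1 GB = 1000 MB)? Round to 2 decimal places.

64.73 GB

Audio total: 176 + 384 = 560 kbps = 0.560 Mbps.
gameplay capture: 46.560 Mbps × 9060 s = 421833.6 Mb
Twitch VOD: 6.500 Mbps × 9840 s = 63960.0 Mb
dashcam clip: 19.940 Mbps × 600 s = 11964.0 Mb
tutorial video: 8.360 Mbps × 2400 s = 20064.0 Mb
Total: 517821.6 Mb = 64727.7 MB.
= 64.73 GB.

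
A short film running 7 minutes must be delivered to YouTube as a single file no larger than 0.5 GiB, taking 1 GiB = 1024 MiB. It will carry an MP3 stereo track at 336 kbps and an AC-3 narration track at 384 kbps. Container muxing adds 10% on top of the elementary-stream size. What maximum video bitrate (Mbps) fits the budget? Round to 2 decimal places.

8.58 Mbps

Budget: 0.5 GiB = 4295.0 Mb.
Stream payload after overhead: 4295.0 / 1.10 = 3904.5 Mb.
7 min = 420 s
Total bitrate budget: 3904.5 Mb / 420 s = 9.296 Mbps.
Audio total: 336 + 384 = 720 kbps = 0.720 Mbps.
Video: 9.296 − 0.720 = 8.576 Mbps.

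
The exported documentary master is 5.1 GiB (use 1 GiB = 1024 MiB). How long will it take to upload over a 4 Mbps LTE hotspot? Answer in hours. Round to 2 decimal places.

3.04 hours

File: 5.1 GiB = 43808.7 Mb.
At 4 Mbps: 43808.7 / 4 = 10952.2 s ≈ 3.04 hours.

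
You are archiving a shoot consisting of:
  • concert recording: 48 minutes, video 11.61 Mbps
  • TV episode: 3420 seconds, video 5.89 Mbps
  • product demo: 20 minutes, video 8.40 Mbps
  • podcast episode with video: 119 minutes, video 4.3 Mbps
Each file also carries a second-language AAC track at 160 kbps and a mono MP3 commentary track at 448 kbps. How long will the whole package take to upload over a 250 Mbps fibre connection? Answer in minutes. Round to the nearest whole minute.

7 minutes

Audio total: 160 + 448 = 608 kbps = 0.608 Mbps.
concert recording: 12.218 Mbps × 2880 s = 35187.8 Mb
TV episode: 6.498 Mbps × 3420 s = 22223.2 Mb
product demo: 9.008 Mbps × 1200 s = 10809.6 Mb
podcast episode with video: 4.908 Mbps × 7140 s = 35043.1 Mb
Total: 103263.7 Mb = 12908.0 MB.
At 250 Mbps: 103263.7 / 250 = 413 s ≈ 6.88 minutes.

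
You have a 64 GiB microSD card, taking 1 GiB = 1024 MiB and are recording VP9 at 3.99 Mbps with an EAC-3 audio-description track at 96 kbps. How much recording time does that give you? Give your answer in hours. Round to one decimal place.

Audio: 96 kbps = 0.096 Mbps.
Total bitrate: 3.99 + 0.096 = 4.086 Mbps.
Capacity: 64 GiB = 549,756 Mb.
Recording time: 549,756 / 4.086 = 134,546 s ≈ 37.4 hours.

37.4 hours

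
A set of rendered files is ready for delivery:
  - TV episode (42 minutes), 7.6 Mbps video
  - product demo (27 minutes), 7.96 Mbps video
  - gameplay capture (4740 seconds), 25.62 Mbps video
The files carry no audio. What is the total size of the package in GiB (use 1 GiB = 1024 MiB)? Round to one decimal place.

17.9 GiB

TV episode: 7.600 Mbps × 2520 s = 19152.0 Mb
product demo: 7.960 Mbps × 1620 s = 12895.2 Mb
gameplay capture: 25.620 Mbps × 4740 s = 121438.8 Mb
Total: 153486.0 Mb = 19185.8 MB.
= 17.87 GiB.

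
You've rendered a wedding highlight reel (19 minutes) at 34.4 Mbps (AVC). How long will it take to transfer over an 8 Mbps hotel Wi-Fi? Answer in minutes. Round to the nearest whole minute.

82 minutes

19 min = 1140 s
File: 34.400 Mbps × 1140 s = 39216.0 Mb.
At 8 Mbps: 39216.0 / 8 = 4902.0 s ≈ 81.7 minutes.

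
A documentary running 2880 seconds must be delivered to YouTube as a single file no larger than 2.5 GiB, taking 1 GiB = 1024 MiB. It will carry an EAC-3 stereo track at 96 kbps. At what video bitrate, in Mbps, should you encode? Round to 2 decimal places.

7.36 Mbps

Budget: 2.5 GiB = 21474.8 Mb.
Total bitrate budget: 21474.8 Mb / 2880 s = 7.457 Mbps.
Audio: 96 kbps = 0.096 Mbps.
Video: 7.457 − 0.096 = 7.361 Mbps.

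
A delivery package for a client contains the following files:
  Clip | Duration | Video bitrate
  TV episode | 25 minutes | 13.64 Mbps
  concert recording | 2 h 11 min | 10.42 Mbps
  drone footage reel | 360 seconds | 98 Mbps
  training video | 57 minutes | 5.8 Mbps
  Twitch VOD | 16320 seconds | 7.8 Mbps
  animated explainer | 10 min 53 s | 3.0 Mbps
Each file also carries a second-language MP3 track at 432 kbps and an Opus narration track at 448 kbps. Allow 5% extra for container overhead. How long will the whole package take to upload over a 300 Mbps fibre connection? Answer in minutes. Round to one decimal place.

18.3 minutes

Audio total: 432 + 448 = 880 kbps = 0.880 Mbps.
TV episode: 14.520 Mbps × 1500 s × 1.05 = 22869.0 Mb
concert recording: 11.300 Mbps × 7860 s × 1.05 = 93258.9 Mb
drone footage reel: 98.880 Mbps × 360 s × 1.05 = 37376.6 Mb
training video: 6.680 Mbps × 3420 s × 1.05 = 23987.9 Mb
Twitch VOD: 8.680 Mbps × 16320 s × 1.05 = 148740.5 Mb
animated explainer: 3.880 Mbps × 653 s × 1.05 = 2660.3 Mb
Total: 328893.2 Mb = 41111.7 MB.
At 300 Mbps: 328893.2 / 300 = 1096 s ≈ 18.3 minutes.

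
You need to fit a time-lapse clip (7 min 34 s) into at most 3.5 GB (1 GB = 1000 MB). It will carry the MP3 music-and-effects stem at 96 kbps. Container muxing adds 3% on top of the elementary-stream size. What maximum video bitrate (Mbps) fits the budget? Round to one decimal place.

59.8 Mbps

Budget: 3.5 GB = 28000.0 Mb.
Stream payload after overhead: 28000.0 / 1.03 = 27184.5 Mb.
7 min 34 s = 454 s
Total bitrate budget: 27184.5 Mb / 454 s = 59.878 Mbps.
Audio: 96 kbps = 0.096 Mbps.
Video: 59.878 − 0.096 = 59.782 Mbps.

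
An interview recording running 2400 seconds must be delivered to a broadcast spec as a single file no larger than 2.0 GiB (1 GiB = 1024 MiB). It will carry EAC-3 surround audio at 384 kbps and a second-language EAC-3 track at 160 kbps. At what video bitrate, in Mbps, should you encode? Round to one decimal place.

6.6 Mbps

Budget: 2.0 GiB = 17179.9 Mb.
Total bitrate budget: 17179.9 Mb / 2400 s = 7.158 Mbps.
Audio total: 384 + 160 = 544 kbps = 0.544 Mbps.
Video: 7.158 − 0.544 = 6.614 Mbps.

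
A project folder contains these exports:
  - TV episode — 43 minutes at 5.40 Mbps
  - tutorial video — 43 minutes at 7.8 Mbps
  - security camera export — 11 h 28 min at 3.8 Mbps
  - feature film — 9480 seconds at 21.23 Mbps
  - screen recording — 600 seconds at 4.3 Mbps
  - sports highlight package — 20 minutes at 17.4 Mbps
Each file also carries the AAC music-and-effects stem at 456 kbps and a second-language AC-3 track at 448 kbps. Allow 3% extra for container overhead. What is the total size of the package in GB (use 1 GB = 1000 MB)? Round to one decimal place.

60.2 GB

Audio total: 456 + 448 = 904 kbps = 0.904 Mbps.
TV episode: 6.304 Mbps × 2580 s × 1.03 = 16752.2 Mb
tutorial video: 8.704 Mbps × 2580 s × 1.03 = 23130.0 Mb
security camera export: 4.704 Mbps × 41280 s × 1.03 = 200006.6 Mb
feature film: 22.134 Mbps × 9480 s × 1.03 = 216125.2 Mb
screen recording: 5.204 Mbps × 600 s × 1.03 = 3216.1 Mb
sports highlight package: 18.304 Mbps × 1200 s × 1.03 = 22623.7 Mb
Total: 481853.9 Mb = 60231.7 MB.
= 60.23 GB.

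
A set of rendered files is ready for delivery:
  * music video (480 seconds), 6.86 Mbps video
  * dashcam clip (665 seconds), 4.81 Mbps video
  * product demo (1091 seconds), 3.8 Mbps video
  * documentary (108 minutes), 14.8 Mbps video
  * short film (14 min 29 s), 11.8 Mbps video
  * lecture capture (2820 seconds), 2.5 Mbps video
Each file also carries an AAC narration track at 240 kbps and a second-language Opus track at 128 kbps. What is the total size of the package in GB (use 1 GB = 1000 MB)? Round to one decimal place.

16.1 GB

Audio total: 240 + 128 = 368 kbps = 0.368 Mbps.
music video: 7.228 Mbps × 480 s = 3469.4 Mb
dashcam clip: 5.178 Mbps × 665 s = 3443.4 Mb
product demo: 4.168 Mbps × 1091 s = 4547.3 Mb
documentary: 15.168 Mbps × 6480 s = 98288.6 Mb
short film: 12.168 Mbps × 869 s = 10574.0 Mb
lecture capture: 2.868 Mbps × 2820 s = 8087.8 Mb
Total: 128410.5 Mb = 16051.3 MB.
= 16.05 GB.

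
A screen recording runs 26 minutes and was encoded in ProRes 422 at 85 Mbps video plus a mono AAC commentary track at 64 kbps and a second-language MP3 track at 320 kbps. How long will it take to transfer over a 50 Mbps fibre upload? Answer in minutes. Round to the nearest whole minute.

26 min = 1560 s
Audio total: 64 + 320 = 384 kbps = 0.384 Mbps.
Total bitrate: 85.384 Mbps.
File: 85.384 Mbps × 1560 s = 133199.0 Mb.
At 50 Mbps: 133199.0 / 50 = 2664.0 s ≈ 44.4 minutes.

44 minutes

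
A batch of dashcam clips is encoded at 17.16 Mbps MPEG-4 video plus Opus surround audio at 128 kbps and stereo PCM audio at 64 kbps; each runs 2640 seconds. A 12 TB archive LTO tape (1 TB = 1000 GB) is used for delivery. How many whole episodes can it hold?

2095

Audio total: 128 + 64 = 192 kbps = 0.192 Mbps.
Total bitrate: 17.352 Mbps.
Per item: 17.352 Mbps × 2640 s = 45,809 Mb = 5,726 MB.
Capacity: 12 TB = 96,000,000 Mb; 2095.65 items → 2095 complete.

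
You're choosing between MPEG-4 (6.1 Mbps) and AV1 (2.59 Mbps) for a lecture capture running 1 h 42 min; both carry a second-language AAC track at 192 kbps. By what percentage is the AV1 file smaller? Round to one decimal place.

1 h 42 min = 102 min = 6120 s
Audio: 192 kbps = 0.192 Mbps.
MPEG-4: 6.292 Mbps × 6120 s = 38507.0 Mb = 4.483 GiB.
AV1: 2.782 Mbps × 6120 s = 17025.8 Mb = 1.982 GiB.
Reduction: (1 − 1.982/4.483) × 100 = 55.79%.

55.8%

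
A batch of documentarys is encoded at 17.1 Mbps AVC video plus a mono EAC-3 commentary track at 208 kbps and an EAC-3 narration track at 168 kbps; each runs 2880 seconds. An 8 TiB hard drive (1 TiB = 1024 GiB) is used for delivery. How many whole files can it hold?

Audio total: 208 + 168 = 376 kbps = 0.376 Mbps.
Total bitrate: 17.476 Mbps.
Per item: 17.476 Mbps × 2880 s = 50,331 Mb = 6,291 MB.
Capacity: 8 TiB = 70,368,744 Mb; 1398.12 items → 1398 complete.

1398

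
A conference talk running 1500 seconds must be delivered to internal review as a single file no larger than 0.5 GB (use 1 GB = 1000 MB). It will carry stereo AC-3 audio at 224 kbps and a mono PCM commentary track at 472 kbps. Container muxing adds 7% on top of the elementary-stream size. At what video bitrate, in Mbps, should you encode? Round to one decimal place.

1.8 Mbps

Budget: 0.5 GB = 4000.0 Mb.
Stream payload after overhead: 4000.0 / 1.07 = 3738.3 Mb.
Total bitrate budget: 3738.3 Mb / 1500 s = 2.492 Mbps.
Audio total: 224 + 472 = 696 kbps = 0.696 Mbps.
Video: 2.492 − 0.696 = 1.796 Mbps.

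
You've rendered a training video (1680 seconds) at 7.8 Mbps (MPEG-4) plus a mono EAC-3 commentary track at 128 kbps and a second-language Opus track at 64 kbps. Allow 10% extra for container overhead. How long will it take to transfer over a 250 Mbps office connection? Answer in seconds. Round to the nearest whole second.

59 seconds

Audio total: 128 + 64 = 192 kbps = 0.192 Mbps.
Total bitrate: 7.992 Mbps.
File: 7.992 Mbps × 1680 s = 13426.6 Mb.
With 10% container overhead: ×1.10. → 14769.2 Mb.
At 250 Mbps: 14769.2 / 250 = 59.1 s ≈ 59.1 seconds.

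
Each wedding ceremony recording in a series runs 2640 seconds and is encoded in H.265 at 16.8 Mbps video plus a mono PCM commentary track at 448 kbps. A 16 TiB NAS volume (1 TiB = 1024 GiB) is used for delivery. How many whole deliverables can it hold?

3090

Audio: 448 kbps = 0.448 Mbps.
Total bitrate: 17.248 Mbps.
Per item: 17.248 Mbps × 2640 s = 45,535 Mb = 5,692 MB.
Capacity: 16 TiB = 140,737,488 Mb; 3090.77 items → 3090 complete.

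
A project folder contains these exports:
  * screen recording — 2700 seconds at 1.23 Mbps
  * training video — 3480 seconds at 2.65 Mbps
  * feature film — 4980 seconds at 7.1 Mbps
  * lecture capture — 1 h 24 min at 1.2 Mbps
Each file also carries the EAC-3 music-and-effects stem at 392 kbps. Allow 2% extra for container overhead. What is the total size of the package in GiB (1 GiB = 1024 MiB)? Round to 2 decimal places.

Audio: 392 kbps = 0.392 Mbps.
screen recording: 1.622 Mbps × 2700 s × 1.02 = 4467.0 Mb
training video: 3.042 Mbps × 3480 s × 1.02 = 10797.9 Mb
feature film: 7.492 Mbps × 4980 s × 1.02 = 38056.4 Mb
lecture capture: 1.592 Mbps × 5040 s × 1.02 = 8184.2 Mb
Total: 61505.4 Mb = 7688.2 MB.
= 7.160 GiB.

7.16 GiB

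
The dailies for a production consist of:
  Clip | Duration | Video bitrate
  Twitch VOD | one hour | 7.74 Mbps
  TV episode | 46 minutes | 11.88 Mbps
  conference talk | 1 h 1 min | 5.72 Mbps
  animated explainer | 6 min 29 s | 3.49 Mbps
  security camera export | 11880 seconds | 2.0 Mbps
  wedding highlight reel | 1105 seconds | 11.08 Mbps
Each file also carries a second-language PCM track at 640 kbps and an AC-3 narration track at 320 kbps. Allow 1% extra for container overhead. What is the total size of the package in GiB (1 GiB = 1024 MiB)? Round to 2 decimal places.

16.63 GiB

Audio total: 640 + 320 = 960 kbps = 0.960 Mbps.
Twitch VOD: 8.700 Mbps × 3600 s × 1.01 = 31633.2 Mb
TV episode: 12.840 Mbps × 2760 s × 1.01 = 35792.8 Mb
conference talk: 6.680 Mbps × 3660 s × 1.01 = 24693.3 Mb
animated explainer: 4.450 Mbps × 389 s × 1.01 = 1748.4 Mb
security camera export: 2.960 Mbps × 11880 s × 1.01 = 35516.4 Mb
wedding highlight reel: 12.040 Mbps × 1105 s × 1.01 = 13437.2 Mb
Total: 142821.3 Mb = 17852.7 MB.
= 16.63 GiB.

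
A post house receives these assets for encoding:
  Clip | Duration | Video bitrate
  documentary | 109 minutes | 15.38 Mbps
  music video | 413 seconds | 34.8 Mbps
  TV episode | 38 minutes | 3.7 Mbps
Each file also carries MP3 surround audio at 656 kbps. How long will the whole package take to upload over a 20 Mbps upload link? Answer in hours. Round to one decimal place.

1.8 hours

Audio: 656 kbps = 0.656 Mbps.
documentary: 16.036 Mbps × 6540 s = 104875.4 Mb
music video: 35.456 Mbps × 413 s = 14643.3 Mb
TV episode: 4.356 Mbps × 2280 s = 9931.7 Mb
Total: 129450.4 Mb = 16181.3 MB.
At 20 Mbps: 129450.4 / 20 = 6473 s ≈ 1.8 hours.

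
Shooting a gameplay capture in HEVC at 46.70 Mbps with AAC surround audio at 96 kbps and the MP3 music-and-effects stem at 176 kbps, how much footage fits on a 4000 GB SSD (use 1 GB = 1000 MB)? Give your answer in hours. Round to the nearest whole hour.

Audio total: 96 + 176 = 272 kbps = 0.272 Mbps.
Total bitrate: 46.70 + 0.272 = 46.972 Mbps.
Capacity: 4000 GB = 32,000,000 Mb.
Recording time: 32,000,000 / 46.972 = 681,257 s ≈ 189 hours.

189 hours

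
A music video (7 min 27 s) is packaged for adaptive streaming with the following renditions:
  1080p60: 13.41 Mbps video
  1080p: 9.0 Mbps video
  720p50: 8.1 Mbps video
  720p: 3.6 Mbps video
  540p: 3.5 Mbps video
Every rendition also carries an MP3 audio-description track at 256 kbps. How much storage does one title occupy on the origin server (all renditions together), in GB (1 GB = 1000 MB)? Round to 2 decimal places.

7 min 27 s = 447 s
Audio: 256 kbps = 0.256 Mbps.
Sum of rendition bitrates: (13.41+0.256) + (9.0+0.256) + (8.1+0.256) + (3.6+0.256) + (3.5+0.256) = 38.890 Mbps.
× 447 s = 17,384 Mb = 2,173 MB = 2.173 GB.

2.17 GB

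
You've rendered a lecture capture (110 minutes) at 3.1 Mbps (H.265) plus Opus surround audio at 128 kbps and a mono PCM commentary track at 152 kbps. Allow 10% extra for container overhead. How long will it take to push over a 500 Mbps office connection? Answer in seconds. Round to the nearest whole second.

110 min = 6600 s
Audio total: 128 + 152 = 280 kbps = 0.280 Mbps.
Total bitrate: 3.380 Mbps.
File: 3.380 Mbps × 6600 s = 22308.0 Mb.
With 10% container overhead: ×1.10. → 24538.8 Mb.
At 500 Mbps: 24538.8 / 500 = 49.1 s ≈ 49.1 seconds.

49 seconds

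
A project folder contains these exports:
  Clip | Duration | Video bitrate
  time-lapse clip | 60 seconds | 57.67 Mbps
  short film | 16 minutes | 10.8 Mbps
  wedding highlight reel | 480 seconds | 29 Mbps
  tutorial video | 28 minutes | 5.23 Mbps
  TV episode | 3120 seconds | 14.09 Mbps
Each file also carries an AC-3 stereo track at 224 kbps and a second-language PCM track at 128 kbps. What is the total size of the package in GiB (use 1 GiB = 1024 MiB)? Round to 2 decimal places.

Audio total: 224 + 128 = 352 kbps = 0.352 Mbps.
time-lapse clip: 58.022 Mbps × 60 s = 3481.3 Mb
short film: 11.152 Mbps × 960 s = 10705.9 Mb
wedding highlight reel: 29.352 Mbps × 480 s = 14089.0 Mb
tutorial video: 5.582 Mbps × 1680 s = 9377.8 Mb
TV episode: 14.442 Mbps × 3120 s = 45059.0 Mb
Total: 82713.0 Mb = 10339.1 MB.
= 9.629 GiB.

9.63 GiB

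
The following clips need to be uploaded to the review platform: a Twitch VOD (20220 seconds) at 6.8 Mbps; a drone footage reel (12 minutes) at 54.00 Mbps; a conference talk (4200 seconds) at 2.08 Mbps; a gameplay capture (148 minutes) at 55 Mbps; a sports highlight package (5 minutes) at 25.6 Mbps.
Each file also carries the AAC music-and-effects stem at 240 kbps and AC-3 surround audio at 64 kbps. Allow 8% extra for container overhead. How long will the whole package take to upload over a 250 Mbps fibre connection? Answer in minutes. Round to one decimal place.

49.8 minutes

Audio total: 240 + 64 = 304 kbps = 0.304 Mbps.
Twitch VOD: 7.104 Mbps × 20220 s × 1.08 = 155134.3 Mb
drone footage reel: 54.304 Mbps × 720 s × 1.08 = 42226.8 Mb
conference talk: 2.384 Mbps × 4200 s × 1.08 = 10813.8 Mb
gameplay capture: 55.304 Mbps × 8880 s × 1.08 = 530387.5 Mb
sports highlight package: 25.904 Mbps × 300 s × 1.08 = 8392.9 Mb
Total: 746955.3 Mb = 93369.4 MB.
At 250 Mbps: 746955.3 / 250 = 2988 s ≈ 49.8 minutes.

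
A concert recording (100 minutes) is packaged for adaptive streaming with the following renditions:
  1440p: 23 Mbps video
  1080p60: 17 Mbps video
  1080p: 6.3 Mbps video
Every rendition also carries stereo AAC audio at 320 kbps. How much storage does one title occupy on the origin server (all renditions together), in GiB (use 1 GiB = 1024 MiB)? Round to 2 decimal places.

33.01 GiB

100 min = 6000 s
Audio: 320 kbps = 0.320 Mbps.
Sum of rendition bitrates: (23+0.320) + (17+0.320) + (6.3+0.320) = 47.260 Mbps.
× 6000 s = 283,560 Mb = 35,445 MB = 33.01 GiB.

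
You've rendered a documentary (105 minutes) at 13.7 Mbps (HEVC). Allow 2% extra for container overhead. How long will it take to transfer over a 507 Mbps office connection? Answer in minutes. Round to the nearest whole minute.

3 minutes

105 min = 6300 s
File: 13.700 Mbps × 6300 s = 86310.0 Mb.
With 2% container overhead: ×1.02. → 88036.2 Mb.
At 507 Mbps: 88036.2 / 507 = 173.6 s ≈ 2.89 minutes.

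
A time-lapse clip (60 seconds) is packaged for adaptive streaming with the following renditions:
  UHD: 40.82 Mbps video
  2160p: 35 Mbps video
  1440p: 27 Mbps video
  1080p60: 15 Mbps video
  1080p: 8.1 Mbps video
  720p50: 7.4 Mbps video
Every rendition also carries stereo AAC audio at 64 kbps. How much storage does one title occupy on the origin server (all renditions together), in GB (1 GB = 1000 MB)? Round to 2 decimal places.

1.00 GB

Audio: 64 kbps = 0.064 Mbps.
Sum of rendition bitrates: (40.82+0.064) + (35+0.064) + (27+0.064) + (15+0.064) + (8.1+0.064) + (7.4+0.064) = 133.704 Mbps.
× 60 s = 8,022 Mb = 1,003 MB = 1.003 GB.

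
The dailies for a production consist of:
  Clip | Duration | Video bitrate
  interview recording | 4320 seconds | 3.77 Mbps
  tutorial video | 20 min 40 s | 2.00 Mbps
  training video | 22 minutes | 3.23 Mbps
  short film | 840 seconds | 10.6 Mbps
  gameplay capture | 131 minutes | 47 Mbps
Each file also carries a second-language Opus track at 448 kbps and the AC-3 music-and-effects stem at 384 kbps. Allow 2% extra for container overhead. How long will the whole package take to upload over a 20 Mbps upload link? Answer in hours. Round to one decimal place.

5.9 hours

Audio total: 448 + 384 = 832 kbps = 0.832 Mbps.
interview recording: 4.602 Mbps × 4320 s × 1.02 = 20278.3 Mb
tutorial video: 2.832 Mbps × 1240 s × 1.02 = 3581.9 Mb
training video: 4.062 Mbps × 1320 s × 1.02 = 5469.1 Mb
short film: 11.432 Mbps × 840 s × 1.02 = 9794.9 Mb
gameplay capture: 47.832 Mbps × 7860 s × 1.02 = 383478.7 Mb
Total: 422602.9 Mb = 52825.4 MB.
At 20 Mbps: 422602.9 / 20 = 21130 s ≈ 5.87 hours.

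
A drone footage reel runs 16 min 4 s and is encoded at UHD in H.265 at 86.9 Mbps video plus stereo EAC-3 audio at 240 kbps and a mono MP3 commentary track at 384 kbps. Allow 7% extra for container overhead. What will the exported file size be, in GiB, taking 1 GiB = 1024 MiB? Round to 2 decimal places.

10.51 GiB

16 min 4 s = 964 s
Audio total: 240 + 384 = 624 kbps = 0.624 Mbps.
Total bitrate: 86.9 + 0.624 = 87.524 Mbps.
Stream data: 87.524 Mbps × 964 s = 84373.1 Mb.
With 7% container overhead: ×1.07.
90,279 Mb = 11,284,906,940 bytes ÷ 1,073,741,824 = 10.51 GiB.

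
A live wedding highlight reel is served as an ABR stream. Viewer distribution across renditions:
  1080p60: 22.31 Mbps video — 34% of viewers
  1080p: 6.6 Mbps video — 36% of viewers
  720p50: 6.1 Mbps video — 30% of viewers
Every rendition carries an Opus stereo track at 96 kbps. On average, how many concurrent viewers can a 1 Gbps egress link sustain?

Audio: 96 kbps = 0.096 Mbps.
Average per-viewer bitrate: 0.34×22.406 + 0.36×6.696 + 0.30×6.196 = 11.887 Mbps.
1 Gbps = 1,000 Mbps; 1,000 / 11.887 = 84.12 → 84.

84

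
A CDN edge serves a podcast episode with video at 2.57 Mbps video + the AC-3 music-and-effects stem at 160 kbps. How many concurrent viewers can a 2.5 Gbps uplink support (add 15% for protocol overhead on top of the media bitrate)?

Audio: 160 kbps = 0.160 Mbps.
Per-viewer media rate: 2.730 Mbps.
On the wire with 15% overhead: 3.139 Mbps.
2.5 Gbps = 2,500 Mbps; 2,500 / 3.139 = 796.31 → 796 viewers.

796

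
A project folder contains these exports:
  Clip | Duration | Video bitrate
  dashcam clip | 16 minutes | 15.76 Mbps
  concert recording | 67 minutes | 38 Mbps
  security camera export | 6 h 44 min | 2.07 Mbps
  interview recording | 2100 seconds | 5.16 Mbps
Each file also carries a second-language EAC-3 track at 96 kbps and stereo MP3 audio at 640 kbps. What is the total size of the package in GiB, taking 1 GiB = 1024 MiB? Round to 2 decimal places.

Audio total: 96 + 640 = 736 kbps = 0.736 Mbps.
dashcam clip: 16.496 Mbps × 960 s = 15836.2 Mb
concert recording: 38.736 Mbps × 4020 s = 155718.7 Mb
security camera export: 2.806 Mbps × 24240 s = 68017.4 Mb
interview recording: 5.896 Mbps × 2100 s = 12381.6 Mb
Total: 251953.9 Mb = 31494.2 MB.
= 29.33 GiB.

29.33 GiB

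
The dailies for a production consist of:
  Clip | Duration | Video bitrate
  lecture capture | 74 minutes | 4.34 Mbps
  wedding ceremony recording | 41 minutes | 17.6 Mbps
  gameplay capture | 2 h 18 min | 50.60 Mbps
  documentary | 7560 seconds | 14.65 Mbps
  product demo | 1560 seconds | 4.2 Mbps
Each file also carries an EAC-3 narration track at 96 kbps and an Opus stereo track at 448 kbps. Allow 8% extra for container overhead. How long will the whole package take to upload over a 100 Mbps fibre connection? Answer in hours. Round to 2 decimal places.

Audio total: 96 + 448 = 544 kbps = 0.544 Mbps.
lecture capture: 4.884 Mbps × 4440 s × 1.08 = 23419.8 Mb
wedding ceremony recording: 18.144 Mbps × 2460 s × 1.08 = 48205.0 Mb
gameplay capture: 51.144 Mbps × 8280 s × 1.08 = 457350.1 Mb
documentary: 15.194 Mbps × 7560 s × 1.08 = 124056.0 Mb
product demo: 4.744 Mbps × 1560 s × 1.08 = 7992.7 Mb
Total: 661023.5 Mb = 82627.9 MB.
At 100 Mbps: 661023.5 / 100 = 6610 s ≈ 1.84 hours.

1.84 hours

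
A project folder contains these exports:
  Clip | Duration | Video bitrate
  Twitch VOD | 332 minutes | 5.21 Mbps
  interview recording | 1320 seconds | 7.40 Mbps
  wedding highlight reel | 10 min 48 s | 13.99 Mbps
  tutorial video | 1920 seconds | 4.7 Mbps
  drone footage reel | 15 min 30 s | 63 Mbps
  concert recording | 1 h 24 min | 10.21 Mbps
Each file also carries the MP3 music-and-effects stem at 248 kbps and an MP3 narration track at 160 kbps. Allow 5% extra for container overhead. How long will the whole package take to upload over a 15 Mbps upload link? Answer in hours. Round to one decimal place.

4.9 hours

Audio total: 248 + 160 = 408 kbps = 0.408 Mbps.
Twitch VOD: 5.618 Mbps × 19920 s × 1.05 = 117506.1 Mb
interview recording: 7.808 Mbps × 1320 s × 1.05 = 10821.9 Mb
wedding highlight reel: 14.398 Mbps × 648 s × 1.05 = 9796.4 Mb
tutorial video: 5.108 Mbps × 1920 s × 1.05 = 10297.7 Mb
drone footage reel: 63.408 Mbps × 930 s × 1.05 = 61917.9 Mb
concert recording: 10.618 Mbps × 5040 s × 1.05 = 56190.5 Mb
Total: 266530.5 Mb = 33316.3 MB.
At 15 Mbps: 266530.5 / 15 = 17769 s ≈ 4.94 hours.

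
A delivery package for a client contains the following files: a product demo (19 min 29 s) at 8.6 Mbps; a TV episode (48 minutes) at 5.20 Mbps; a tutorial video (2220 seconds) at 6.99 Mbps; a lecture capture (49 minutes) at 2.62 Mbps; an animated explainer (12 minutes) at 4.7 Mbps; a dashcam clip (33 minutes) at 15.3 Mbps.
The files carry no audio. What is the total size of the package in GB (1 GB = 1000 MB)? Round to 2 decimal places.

10.24 GB

product demo: 8.600 Mbps × 1169 s = 10053.4 Mb
TV episode: 5.200 Mbps × 2880 s = 14976.0 Mb
tutorial video: 6.990 Mbps × 2220 s = 15517.8 Mb
lecture capture: 2.620 Mbps × 2940 s = 7702.8 Mb
animated explainer: 4.700 Mbps × 720 s = 3384.0 Mb
dashcam clip: 15.300 Mbps × 1980 s = 30294.0 Mb
Total: 81928.0 Mb = 10241.0 MB.
= 10.24 GB.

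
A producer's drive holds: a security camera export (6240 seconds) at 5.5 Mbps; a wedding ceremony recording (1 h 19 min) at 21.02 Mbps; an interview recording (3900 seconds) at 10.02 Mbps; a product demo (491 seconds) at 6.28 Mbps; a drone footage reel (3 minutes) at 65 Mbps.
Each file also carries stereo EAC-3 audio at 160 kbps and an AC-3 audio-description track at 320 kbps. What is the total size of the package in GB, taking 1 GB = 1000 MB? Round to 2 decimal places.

24.41 GB

Audio total: 160 + 320 = 480 kbps = 0.480 Mbps.
security camera export: 5.980 Mbps × 6240 s = 37315.2 Mb
wedding ceremony recording: 21.500 Mbps × 4740 s = 101910.0 Mb
interview recording: 10.500 Mbps × 3900 s = 40950.0 Mb
product demo: 6.760 Mbps × 491 s = 3319.2 Mb
drone footage reel: 65.480 Mbps × 180 s = 11786.4 Mb
Total: 195280.8 Mb = 24410.1 MB.
= 24.41 GB.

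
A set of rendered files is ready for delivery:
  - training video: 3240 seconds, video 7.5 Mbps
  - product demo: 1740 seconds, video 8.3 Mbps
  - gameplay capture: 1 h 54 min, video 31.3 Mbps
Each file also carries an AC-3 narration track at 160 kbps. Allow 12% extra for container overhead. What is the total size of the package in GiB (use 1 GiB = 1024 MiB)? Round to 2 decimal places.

33.21 GiB

Audio: 160 kbps = 0.160 Mbps.
training video: 7.660 Mbps × 3240 s × 1.12 = 27796.6 Mb
product demo: 8.460 Mbps × 1740 s × 1.12 = 16486.8 Mb
gameplay capture: 31.460 Mbps × 6840 s × 1.12 = 241008.8 Mb
Total: 285292.2 Mb = 35661.5 MB.
= 33.21 GiB.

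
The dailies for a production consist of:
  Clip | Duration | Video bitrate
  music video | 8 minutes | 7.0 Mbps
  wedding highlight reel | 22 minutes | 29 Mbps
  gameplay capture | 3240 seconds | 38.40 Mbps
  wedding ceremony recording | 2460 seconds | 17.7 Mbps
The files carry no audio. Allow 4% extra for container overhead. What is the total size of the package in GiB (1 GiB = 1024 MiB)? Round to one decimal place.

music video: 7.000 Mbps × 480 s × 1.04 = 3494.4 Mb
wedding highlight reel: 29.000 Mbps × 1320 s × 1.04 = 39811.2 Mb
gameplay capture: 38.400 Mbps × 3240 s × 1.04 = 129392.6 Mb
wedding ceremony recording: 17.700 Mbps × 2460 s × 1.04 = 45283.7 Mb
Total: 217981.9 Mb = 27247.7 MB.
= 25.38 GiB.

25.4 GiB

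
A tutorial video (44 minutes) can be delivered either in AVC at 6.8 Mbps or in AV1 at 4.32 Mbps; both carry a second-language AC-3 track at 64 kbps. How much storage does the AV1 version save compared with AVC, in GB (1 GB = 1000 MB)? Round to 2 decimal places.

0.82 GB

44 min = 2640 s
Audio: 64 kbps = 0.064 Mbps.
AVC: 6.864 Mbps × 2640 s = 18121.0 Mb = 2.265 GB.
AV1: 4.384 Mbps × 2640 s = 11573.8 Mb = 1.447 GB.
Saving: 2.265 − 1.447 = 0.818 GB.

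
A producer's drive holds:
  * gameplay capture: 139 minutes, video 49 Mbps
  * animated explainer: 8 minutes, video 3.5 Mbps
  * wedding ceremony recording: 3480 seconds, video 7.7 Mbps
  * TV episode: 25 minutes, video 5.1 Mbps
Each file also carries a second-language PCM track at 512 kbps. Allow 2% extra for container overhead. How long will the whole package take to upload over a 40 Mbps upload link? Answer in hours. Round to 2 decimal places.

Audio: 512 kbps = 0.512 Mbps.
gameplay capture: 49.512 Mbps × 8340 s × 1.02 = 421188.7 Mb
animated explainer: 4.012 Mbps × 480 s × 1.02 = 1964.3 Mb
wedding ceremony recording: 8.212 Mbps × 3480 s × 1.02 = 29149.3 Mb
TV episode: 5.612 Mbps × 1500 s × 1.02 = 8586.4 Mb
Total: 460888.6 Mb = 57611.1 MB.
At 40 Mbps: 460888.6 / 40 = 11522 s ≈ 3.2 hours.

3.20 hours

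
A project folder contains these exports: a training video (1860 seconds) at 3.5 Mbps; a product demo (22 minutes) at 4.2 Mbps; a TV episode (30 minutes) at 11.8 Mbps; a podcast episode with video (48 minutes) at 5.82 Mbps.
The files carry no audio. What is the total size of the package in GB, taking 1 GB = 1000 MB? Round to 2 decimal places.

6.26 GB

training video: 3.500 Mbps × 1860 s = 6510.0 Mb
product demo: 4.200 Mbps × 1320 s = 5544.0 Mb
TV episode: 11.800 Mbps × 1800 s = 21240.0 Mb
podcast episode with video: 5.820 Mbps × 2880 s = 16761.6 Mb
Total: 50055.6 Mb = 6256.9 MB.
= 6.257 GB.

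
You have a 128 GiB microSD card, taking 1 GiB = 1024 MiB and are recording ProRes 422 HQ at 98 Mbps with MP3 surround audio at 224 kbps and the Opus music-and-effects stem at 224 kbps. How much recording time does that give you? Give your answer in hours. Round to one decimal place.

3.1 hours

Audio total: 224 + 224 = 448 kbps = 0.448 Mbps.
Total bitrate: 98 + 0.448 = 98.448 Mbps.
Capacity: 128 GiB = 1,099,512 Mb.
Recording time: 1,099,512 / 98.448 = 11,168 s ≈ 3.10 hours.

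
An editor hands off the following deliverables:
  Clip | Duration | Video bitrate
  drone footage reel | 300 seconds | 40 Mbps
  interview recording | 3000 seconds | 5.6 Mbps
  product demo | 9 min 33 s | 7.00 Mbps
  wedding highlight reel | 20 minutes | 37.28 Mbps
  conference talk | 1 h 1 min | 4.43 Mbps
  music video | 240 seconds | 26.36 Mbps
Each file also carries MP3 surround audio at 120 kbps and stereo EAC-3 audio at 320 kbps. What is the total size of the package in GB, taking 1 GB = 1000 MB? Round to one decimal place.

13.0 GB

Audio total: 120 + 320 = 440 kbps = 0.440 Mbps.
drone footage reel: 40.440 Mbps × 300 s = 12132.0 Mb
interview recording: 6.040 Mbps × 3000 s = 18120.0 Mb
product demo: 7.440 Mbps × 573 s = 4263.1 Mb
wedding highlight reel: 37.720 Mbps × 1200 s = 45264.0 Mb
conference talk: 4.870 Mbps × 3660 s = 17824.2 Mb
music video: 26.800 Mbps × 240 s = 6432.0 Mb
Total: 104035.3 Mb = 13004.4 MB.
= 13.00 GB.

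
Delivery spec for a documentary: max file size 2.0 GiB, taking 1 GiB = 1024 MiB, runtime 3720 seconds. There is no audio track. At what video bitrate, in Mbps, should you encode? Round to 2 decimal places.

4.62 Mbps

Budget: 2.0 GiB = 17179.9 Mb.
Total bitrate budget: 17179.9 Mb / 3720 s = 4.618 Mbps.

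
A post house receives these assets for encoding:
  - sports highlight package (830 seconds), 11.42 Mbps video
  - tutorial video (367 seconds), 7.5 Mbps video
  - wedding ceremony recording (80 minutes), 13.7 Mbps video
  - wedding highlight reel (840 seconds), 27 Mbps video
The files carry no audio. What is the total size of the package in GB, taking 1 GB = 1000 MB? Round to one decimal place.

sports highlight package: 11.420 Mbps × 830 s = 9478.6 Mb
tutorial video: 7.500 Mbps × 367 s = 2752.5 Mb
wedding ceremony recording: 13.700 Mbps × 4800 s = 65760.0 Mb
wedding highlight reel: 27.000 Mbps × 840 s = 22680.0 Mb
Total: 100671.1 Mb = 12583.9 MB.
= 12.58 GB.

12.6 GB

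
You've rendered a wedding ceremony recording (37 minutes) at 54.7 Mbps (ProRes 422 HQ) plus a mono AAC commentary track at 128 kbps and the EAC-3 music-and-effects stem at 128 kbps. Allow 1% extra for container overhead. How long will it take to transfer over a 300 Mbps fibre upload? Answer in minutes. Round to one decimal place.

37 min = 2220 s
Audio total: 128 + 128 = 256 kbps = 0.256 Mbps.
Total bitrate: 54.956 Mbps.
File: 54.956 Mbps × 2220 s = 122002.3 Mb.
With 1% container overhead: ×1.01. → 123222.3 Mb.
At 300 Mbps: 123222.3 / 300 = 410.7 s ≈ 6.85 minutes.

6.8 minutes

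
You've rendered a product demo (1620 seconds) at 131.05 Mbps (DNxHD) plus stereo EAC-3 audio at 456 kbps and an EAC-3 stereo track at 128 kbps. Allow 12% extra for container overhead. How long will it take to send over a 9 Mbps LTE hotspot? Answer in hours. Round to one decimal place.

7.4 hours

Audio total: 456 + 128 = 584 kbps = 0.584 Mbps.
Total bitrate: 131.634 Mbps.
File: 131.634 Mbps × 1620 s = 213247.1 Mb.
With 12% container overhead: ×1.12. → 238836.7 Mb.
At 9 Mbps: 238836.7 / 9 = 26537.4 s ≈ 7.37 hours.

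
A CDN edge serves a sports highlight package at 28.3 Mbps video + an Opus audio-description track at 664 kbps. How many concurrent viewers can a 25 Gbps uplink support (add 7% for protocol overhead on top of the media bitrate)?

806

Audio: 664 kbps = 0.664 Mbps.
Per-viewer media rate: 28.964 Mbps.
On the wire with 7% overhead: 30.991 Mbps.
25 Gbps = 25,000 Mbps; 25,000 / 30.991 = 806.67 → 806 viewers.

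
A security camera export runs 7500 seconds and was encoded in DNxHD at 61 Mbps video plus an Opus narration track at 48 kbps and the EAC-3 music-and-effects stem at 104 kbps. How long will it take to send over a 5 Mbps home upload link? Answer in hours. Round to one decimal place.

25.5 hours

Audio total: 48 + 104 = 152 kbps = 0.152 Mbps.
Total bitrate: 61.152 Mbps.
File: 61.152 Mbps × 7500 s = 458640.0 Mb.
At 5 Mbps: 458640.0 / 5 = 91728.0 s ≈ 25.5 hours.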